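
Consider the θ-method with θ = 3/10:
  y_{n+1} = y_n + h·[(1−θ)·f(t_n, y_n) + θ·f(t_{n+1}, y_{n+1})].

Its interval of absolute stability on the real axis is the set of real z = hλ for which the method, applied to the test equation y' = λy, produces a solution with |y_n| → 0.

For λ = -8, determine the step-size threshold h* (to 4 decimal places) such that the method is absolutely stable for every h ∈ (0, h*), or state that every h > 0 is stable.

(-5.0000,0); λ=-8 ⇒ h* = (5)/8 = 0.6250.

Set f=λy, z=hλ:
  y_{n+1} = y_n + z·[7/10·y_n + 3/10·y_{n+1}] ⇒ (1 − 3/10z)y_{n+1} = (1 + 7/10z)y_n
  ⇒ R(z) = (1 + 7/10z)/(1 − 3/10z).

Boundary: |R(x)|=1, x<0.
x=-1.39: |R|=0.0191
R=−1: 1+7/10x = −1+3/10x ⇒ -2/5x=2 ⇒ x=2/(-2/5)=-5.0000
Confirm numerically:
  x=-3.104: |R|=0.60729 <1
  x=-2.903: |R|=0.55166 <1
  x=-2.256: |R|=0.34542 <1
  x=-5.493: |R|=1.07447 >1
  x=-5.477: |R|=1.07219 >1
  x=-5.408: |R|=1.06223 >1
Interval (-5.0000, 0).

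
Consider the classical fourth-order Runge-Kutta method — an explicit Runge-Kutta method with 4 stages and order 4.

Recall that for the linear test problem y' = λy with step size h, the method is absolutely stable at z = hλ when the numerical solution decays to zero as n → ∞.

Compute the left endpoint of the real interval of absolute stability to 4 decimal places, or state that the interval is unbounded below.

left endpoint -2.7853.

With y'=λy (z=hλ):
  order 4, 4-stage ⇒ R(z)=1+z+z^2/2+z^3/6+z^4/24
  (e.g. R(-1.48)=0.27481, |R|=0.27481)

Need |R(x)|<1, x<0.
x=-1.48: |R|=0.2748
|R(-1.88)|=0.3003 |R(-1.87)|=0.2981
Bisect:
  x_lo=-3.0868 |R|=1.5583  x_hi=-0.1414 |R|=0.8682
  mid=-1.61409 |R|=0.27051 →hi
  mid=-2.35045 |R|=0.51936 →hi
  mid=-2.71863 |R|=0.90405 →hi
  mid=-2.90272 |R|=1.19196 →lo
  mid=-2.81067 |R|=1.03894 →lo
  mid=-2.76465 |R|=0.96932 →hi
  mid=-2.78766 |R|=1.00358 →lo
  mid=-2.77616 |R|=0.98631 →hi
  ...
  [-2.78532,-2.78515] ⇒ x*=-2.7853
Stable set (-2.7853, 0).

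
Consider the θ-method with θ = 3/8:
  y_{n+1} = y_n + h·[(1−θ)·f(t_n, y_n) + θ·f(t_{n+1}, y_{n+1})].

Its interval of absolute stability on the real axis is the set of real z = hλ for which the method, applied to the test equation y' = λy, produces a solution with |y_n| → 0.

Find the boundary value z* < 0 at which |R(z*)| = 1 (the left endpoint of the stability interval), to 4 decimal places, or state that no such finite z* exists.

left endpoint -8.0000.

Set f=λy, z=hλ:
  y_{n+1} = y_n + z·[5/8·y_n + 3/8·y_{n+1}] ⇒ (1 − 3/8z)y_{n+1} = (1 + 5/8z)y_n
  Hence R(z) = (1 + 5/8z)/(1 − 3/8z).

Solve |R(x)|<1 on ℝ⁻.
x=-1.66: |R|=0.0231
R=−1: 1+5/8x = −1+3/8x ⇒ -1/4x=2 ⇒ x=2/(-1/4)=-8.0000
Confirm numerically:
  x=-6.086: |R|=0.85422 <1
  x=-5.940: |R|=0.84043 <1
  x=-5.791: |R|=0.82588 <1
  x=-5.445: |R|=0.79001 <1
  x=-8.487: |R|=1.02911 >1
  x=-8.415: |R|=1.02497 >1
Interval (-8.0000, 0).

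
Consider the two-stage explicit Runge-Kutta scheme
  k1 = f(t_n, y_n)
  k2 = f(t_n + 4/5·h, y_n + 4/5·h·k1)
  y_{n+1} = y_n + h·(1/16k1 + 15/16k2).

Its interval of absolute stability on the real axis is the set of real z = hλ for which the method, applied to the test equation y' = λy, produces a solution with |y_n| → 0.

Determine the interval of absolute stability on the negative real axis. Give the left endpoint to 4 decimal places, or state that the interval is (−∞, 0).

Test eqn y'=λy, z=hλ:
  k1=λy_n ⇒ h·k1=z·y_n;  k2=λ(1+4/5z)y_n ⇒ h·k2=z(1+4/5z)y_n
  y_{n+1}/y_n = 1 + 1/16z + 15/16z(1+4/5z) = 1 + z + 3/4z²
  so R(z) = 1 + z + 3/4z².

Need |R(x)|<1, x<0.
x=-1.46: |R|=1.1387
R=1: x+3/4x²=0 ⇒ x=−4/3=-1.3333; min R=1−1/(4·3/4)=0.6667>−1
Confirm numerically:
  x=-1.145: |R|=0.83827 <1
  x=-0.919: |R|=0.71442 <1
  x=-0.554: |R|=0.67619 <1
  x=-0.546: |R|=0.67759 <1
  x=-1.690: |R|=1.45208 >1
  x=-1.553: |R|=1.25586 >1
  x=-1.497: |R|=1.18376 >1
Stable set (-1.3333, 0).

(-1.3333, 0).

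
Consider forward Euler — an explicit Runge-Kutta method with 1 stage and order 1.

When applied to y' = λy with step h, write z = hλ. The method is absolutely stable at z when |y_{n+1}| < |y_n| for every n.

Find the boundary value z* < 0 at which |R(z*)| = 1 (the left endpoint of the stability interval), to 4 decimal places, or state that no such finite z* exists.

z* = -2.0000.

With y'=λy (z=hλ):
  order 1, 1-stage ⇒ R(z)=1+z
  (e.g. R(-1.16)=-0.16000, |R|=0.16000)

Solve |R(x)|<1 on ℝ⁻.
x=-1.16: |R|=0.1600
|R(-1.98)|=0.9800 |R(-0.68)|=0.3200 |R(-0.61)|=0.3900
Bisect:
  x_lo=-2.5198 |R|=1.5198  x_hi=-0.0598 |R|=0.9402
  mid=-1.28977 |R|=0.28977 →hi
  mid=-1.90478 |R|=0.90478 →hi
  mid=-2.21228 |R|=1.21228 →lo
  mid=-2.05853 |R|=1.05853 →lo
  mid=-1.98165 |R|=0.98165 →hi
  mid=-2.02009 |R|=1.02009 →lo
  mid=-2.00087 |R|=1.00087 →lo
  mid=-1.99126 |R|=0.99126 →hi
  ...
  [-2.00012,-1.99997] ⇒ x*=-2.0000
Stable set (-2.0000, 0).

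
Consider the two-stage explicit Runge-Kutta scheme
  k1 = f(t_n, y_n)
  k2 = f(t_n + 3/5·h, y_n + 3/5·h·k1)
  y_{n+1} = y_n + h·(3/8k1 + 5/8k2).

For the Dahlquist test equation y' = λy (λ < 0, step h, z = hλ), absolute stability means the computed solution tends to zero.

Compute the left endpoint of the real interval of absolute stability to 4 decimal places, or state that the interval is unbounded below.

z* = -2.6667.

On y'=λy, z=hλ:
  k1=λy_n ⇒ h·k1=z·y_n;  k2=λ(1+3/5z)y_n ⇒ h·k2=z(1+3/5z)y_n
  y_{n+1}/y_n = 1 + 3/8z + 5/8z(1+3/5z) = 1 + z + 3/8z²
  R(z) = 1 + z + 3/8z².

Need |R(x)|<1, x<0.
x=-0.51: |R|=0.5875
R=1: x+3/8x²=0 ⇒ x=−8/3=-2.6667; min R=1−1/(4·3/8)=0.3333>−1
Confirm numerically:
  x=-1.976: |R|=0.48822 <1
  x=-1.811: |R|=0.41890 <1
  x=-1.492: |R|=0.34277 <1
  x=-3.024: |R|=1.40522 >1
  x=-2.822: |R|=1.16438 >1
Interval (-2.6667, 0).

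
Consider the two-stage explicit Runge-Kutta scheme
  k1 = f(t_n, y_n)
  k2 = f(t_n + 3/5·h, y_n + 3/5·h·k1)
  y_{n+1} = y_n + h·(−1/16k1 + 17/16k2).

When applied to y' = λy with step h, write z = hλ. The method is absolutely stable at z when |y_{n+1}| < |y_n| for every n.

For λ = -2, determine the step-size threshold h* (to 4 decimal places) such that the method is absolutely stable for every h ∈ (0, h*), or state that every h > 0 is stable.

(-1.5686,0); λ=-2 ⇒ h* = (80/51)/2 = 0.7843.

With y'=λy (z=hλ):
  k1=λy_n ⇒ h·k1=z·y_n;  k2=λ(1+3/5z)y_n ⇒ h·k2=z(1+3/5z)y_n
  y_{n+1}/y_n = 1 − 1/16z + 17/16z(1+3/5z) = 1 + z + 51/80z²
  R(z) = 1 + z + 51/80z².

Need |R(x)|<1, x<0.
x=-1: |R|=0.6375
R=1: x+51/80x²=0 ⇒ x=−80/51=-1.5686; min R=1−1/(4·51/80)=0.6078>−1
Confirm numerically:
  x=-1.423: |R|=0.86789 <1
  x=-1.414: |R|=0.86061 <1
  x=-1.100: |R|=0.67138 <1
  x=-0.803: |R|=0.60807 <1
  x=-1.702: |R|=1.14471 >1
  x=-1.681: |R|=1.12042 >1
Interval (-1.5686, 0).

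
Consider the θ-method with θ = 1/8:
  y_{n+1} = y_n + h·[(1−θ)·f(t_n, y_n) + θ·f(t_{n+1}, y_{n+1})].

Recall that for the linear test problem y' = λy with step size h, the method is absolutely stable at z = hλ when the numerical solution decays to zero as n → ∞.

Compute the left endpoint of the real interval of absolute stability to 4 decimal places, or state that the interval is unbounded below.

Set f=λy, z=hλ:
  y_{n+1} = y_n + z·[7/8·y_n + 1/8·y_{n+1}] ⇒ (1 − 1/8z)y_{n+1} = (1 + 7/8z)y_n
  ⇒ R(z) = (1 + 7/8z)/(1 − 1/8z).

Need |R(x)|<1, x<0.
x=-0.65: |R|=0.3988
R=−1: 1+7/8x = −1+1/8x ⇒ -3/4x=2 ⇒ x=2/(-3/4)=-2.6667
Confirm numerically:
  x=-2.387: |R|=0.83845 <1
  x=-2.193: |R|=0.72118 <1
  x=-1.754: |R|=0.43859 <1
  x=-1.424: |R|=0.20883 <1
  x=-3.254: |R|=1.31313 >1
  x=-3.200: |R|=1.28571 >1
  x=-2.822: |R|=1.08612 >1
Stable set (-2.6667, 0).

left endpoint -2.6667.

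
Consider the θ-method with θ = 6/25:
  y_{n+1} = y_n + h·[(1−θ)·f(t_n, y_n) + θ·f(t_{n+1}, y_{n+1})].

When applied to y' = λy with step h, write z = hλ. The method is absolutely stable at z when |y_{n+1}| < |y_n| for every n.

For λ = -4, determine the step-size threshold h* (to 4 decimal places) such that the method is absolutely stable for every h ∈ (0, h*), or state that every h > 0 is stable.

(-3.8462,0); λ=-4 ⇒ h* = (50/13)/4 = 0.9615.

Set f=λy, z=hλ:
  y_{n+1} = y_n + z·[19/25·y_n + 6/25·y_{n+1}] ⇒ (1 − 6/25z)y_{n+1} = (1 + 19/25z)y_n
  Hence R(z) = (1 + 19/25z)/(1 − 6/25z).

Solve |R(x)|<1 on ℝ⁻.
x=-1.64: |R|=0.1768
R=−1: 1+19/25x = −1+6/25x ⇒ -13/25x=2 ⇒ x=2/(-13/25)=-3.8462
Confirm numerically:
  x=-3.328: |R|=0.85020 <1
  x=-2.248: |R|=0.46020 <1
  x=-2.220: |R|=0.44833 <1
  x=-2.037: |R|=0.36814 <1
  x=-4.433: |R|=1.14785 >1
  x=-4.314: |R|=1.11953 >1
So |R|<1 on (-3.8462, 0).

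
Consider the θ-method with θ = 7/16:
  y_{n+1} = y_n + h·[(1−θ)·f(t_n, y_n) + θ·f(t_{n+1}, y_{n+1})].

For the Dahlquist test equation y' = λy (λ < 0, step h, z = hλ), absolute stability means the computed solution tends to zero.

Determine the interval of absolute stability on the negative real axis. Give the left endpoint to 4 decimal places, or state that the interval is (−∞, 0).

(-16.0000, 0).

With y'=λy (z=hλ):
  y_{n+1} = y_n + z·[9/16·y_n + 7/16·y_{n+1}] ⇒ (1 − 7/16z)y_{n+1} = (1 + 9/16z)y_n
  ⇒ R(z) = (1 + 9/16z)/(1 − 7/16z).

Solve |R(x)|<1 on ℝ⁻.
x=-0.75: |R|=0.4353
R=−1: 1+9/16x = −1+7/16x ⇒ -1/8x=2 ⇒ x=2/(-1/8)=-16.0000
Confirm numerically:
  x=-15.124: |R|=0.98562 <1
  x=-14.323: |R|=0.97115 <1
  x=-6.566: |R|=0.69549 <1
  x=-16.318: |R|=1.00488 >1
  x=-16.310: |R|=1.00476 >1
  x=-16.124: |R|=1.00192 >1
Stable set (-16.0000, 0).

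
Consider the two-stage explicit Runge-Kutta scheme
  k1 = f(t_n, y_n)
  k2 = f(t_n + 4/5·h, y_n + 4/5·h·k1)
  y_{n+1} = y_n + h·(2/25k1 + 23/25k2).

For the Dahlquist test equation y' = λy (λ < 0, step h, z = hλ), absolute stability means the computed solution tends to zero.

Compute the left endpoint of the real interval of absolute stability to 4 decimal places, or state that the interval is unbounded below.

left endpoint -1.3587.

Set f=λy, z=hλ:
  k1=λy_n ⇒ h·k1=z·y_n;  k2=λ(1+4/5z)y_n ⇒ h·k2=z(1+4/5z)y_n
  y_{n+1}/y_n = 1 + 2/25z + 23/25z(1+4/5z) = 1 + z + 92/125z²
  Hence R(z) = 1 + z + 92/125z².

Solve |R(x)|<1 on ℝ⁻.
x=-0.39: |R|=0.7219
R=1: x+92/125x²=0 ⇒ x=−125/92=-1.3587; min R=1−1/(4·92/125)=0.6603>−1
Confirm numerically:
  x=-1.332: |R|=0.97383 <1
  x=-1.134: |R|=0.81246 <1
  x=-1.033: |R|=0.75238 <1
  x=-0.844: |R|=0.68028 <1
  x=-1.761: |R|=1.52143 >1
  x=-1.525: |R|=1.18666 >1
  x=-1.387: |R|=1.02889 >1
Interval (-1.3587, 0).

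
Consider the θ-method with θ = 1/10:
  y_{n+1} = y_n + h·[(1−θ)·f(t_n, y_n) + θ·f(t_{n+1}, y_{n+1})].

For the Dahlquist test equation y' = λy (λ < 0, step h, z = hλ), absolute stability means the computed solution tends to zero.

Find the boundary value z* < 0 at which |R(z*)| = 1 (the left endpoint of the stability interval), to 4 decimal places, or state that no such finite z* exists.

left endpoint -2.5000.

Set f=λy, z=hλ:
  y_{n+1} = y_n + z·[9/10·y_n + 1/10·y_{n+1}] ⇒ (1 − 1/10z)y_{n+1} = (1 + 9/10z)y_n
  so R(z) = (1 + 9/10z)/(1 − 1/10z).

Solve |R(x)|<1 on ℝ⁻.
x=-1.5: |R|=0.3043
R=−1: 1+9/10x = −1+1/10x ⇒ -4/5x=2 ⇒ x=2/(-4/5)=-2.5000
Confirm numerically:
  x=-2.161: |R|=0.77699 <1
  x=-2.063: |R|=0.71019 <1
  x=-1.357: |R|=0.19486 <1
  x=-3.058: |R|=1.34186 >1
  x=-2.549: |R|=1.03124 >1
Stable set (-2.5000, 0).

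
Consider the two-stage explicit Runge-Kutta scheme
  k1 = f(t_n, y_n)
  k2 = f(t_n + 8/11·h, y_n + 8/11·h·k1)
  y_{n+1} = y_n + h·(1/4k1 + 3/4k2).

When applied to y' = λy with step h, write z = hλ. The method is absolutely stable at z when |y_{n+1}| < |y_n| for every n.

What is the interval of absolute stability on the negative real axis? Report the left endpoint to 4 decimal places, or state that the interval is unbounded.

With y'=λy (z=hλ):
  k1=λy_n ⇒ h·k1=z·y_n;  k2=λ(1+8/11z)y_n ⇒ h·k2=z(1+8/11z)y_n
  y_{n+1}/y_n = 1 + 1/4z + 3/4z(1+8/11z) = 1 + z + 6/11z²
  ⇒ R(z) = 1 + z + 6/11z².

Need |R(x)|<1, x<0.
x=-0.49: |R|=0.6410
R=1: x+6/11x²=0 ⇒ x=−11/6=-1.8333; min R=1−1/(4·6/11)=0.5417>−1
Confirm numerically:
  x=-1.687: |R|=0.86535 <1
  x=-0.797: |R|=0.54948 <1
  x=-0.768: |R|=0.55372 <1
  x=-2.283: |R|=1.55996 >1
  x=-2.128: |R|=1.34203 >1
Stable set (-1.8333, 0).

z∈(-1.8333,0).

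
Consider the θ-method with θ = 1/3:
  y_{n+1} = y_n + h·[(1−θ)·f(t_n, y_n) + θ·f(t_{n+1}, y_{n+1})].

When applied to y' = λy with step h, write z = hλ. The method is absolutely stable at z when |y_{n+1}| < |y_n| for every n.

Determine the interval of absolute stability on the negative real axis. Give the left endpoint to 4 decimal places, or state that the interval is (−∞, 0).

(-6.0000, 0).

Test eqn y'=λy, z=hλ:
  y_{n+1} = y_n + z·[2/3·y_n + 1/3·y_{n+1}] ⇒ (1 − 1/3z)y_{n+1} = (1 + 2/3z)y_n
  R(z) = (1 + 2/3z)/(1 − 1/3z).

Solve |R(x)|<1 on ℝ⁻.
x=-1.78: |R|=0.1172
R=−1: 1+2/3x = −1+1/3x ⇒ -1/3x=2 ⇒ x=2/(-1/3)=-6.0000
Confirm numerically:
  x=-5.263: |R|=0.91081 <1
  x=-5.067: |R|=0.88434 <1
  x=-4.642: |R|=0.82230 <1
  x=-2.553: |R|=0.37925 <1
  x=-6.345: |R|=1.03692 >1
  x=-6.196: |R|=1.02131 >1
  x=-6.022: |R|=1.00244 >1
Stable set (-6.0000, 0).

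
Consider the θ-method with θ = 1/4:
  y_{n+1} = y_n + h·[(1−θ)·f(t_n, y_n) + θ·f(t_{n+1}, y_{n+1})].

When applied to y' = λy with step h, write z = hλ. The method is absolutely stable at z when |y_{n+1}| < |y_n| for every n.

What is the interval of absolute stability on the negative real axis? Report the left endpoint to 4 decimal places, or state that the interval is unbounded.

z∈(-4.0000,0).

Set f=λy, z=hλ:
  y_{n+1} = y_n + z·[3/4·y_n + 1/4·y_{n+1}] ⇒ (1 − 1/4z)y_{n+1} = (1 + 3/4z)y_n
  R(z) = (1 + 3/4z)/(1 − 1/4z).

Solve |R(x)|<1 on ℝ⁻.
x=-1.46: |R|=0.0696
R=−1: 1+3/4x = −1+1/4x ⇒ -1/2x=2 ⇒ x=2/(-1/2)=-4.0000
Confirm numerically:
  x=-3.787: |R|=0.94529 <1
  x=-2.888: |R|=0.67712 <1
  x=-2.258: |R|=0.44327 <1
  x=-2.204: |R|=0.42102 <1
  x=-4.479: |R|=1.11299 >1
  x=-4.274: |R|=1.06623 >1
  x=-4.031: |R|=1.00772 >1
Interval (-4.0000, 0).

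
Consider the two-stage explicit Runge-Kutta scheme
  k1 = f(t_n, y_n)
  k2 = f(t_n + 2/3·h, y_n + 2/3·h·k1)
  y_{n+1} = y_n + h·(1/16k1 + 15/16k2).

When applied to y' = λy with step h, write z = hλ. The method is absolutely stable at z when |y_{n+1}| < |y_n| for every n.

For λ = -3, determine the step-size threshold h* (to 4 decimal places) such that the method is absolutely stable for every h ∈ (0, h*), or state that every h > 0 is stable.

(-1.6000,0); λ=-3 ⇒ h* = (8/5)/3 = 0.5333.

Set f=λy, z=hλ:
  k1=λy_n ⇒ h·k1=z·y_n;  k2=λ(1+2/3z)y_n ⇒ h·k2=z(1+2/3z)y_n
  y_{n+1}/y_n = 1 + 1/16z + 15/16z(1+2/3z) = 1 + z + 5/8z²
  so R(z) = 1 + z + 5/8z².

Solve |R(x)|<1 on ℝ⁻.
x=-0.83: |R|=0.6006
R=1: x+5/8x²=0 ⇒ x=−8/5=-1.6000; min R=1−1/(4·5/8)=0.6000>−1
Confirm numerically:
  x=-1.526: |R|=0.92942 <1
  x=-1.402: |R|=0.82650 <1
  x=-1.262: |R|=0.73340 <1
  x=-1.195: |R|=0.69752 <1
  x=-1.761: |R|=1.17720 >1
  x=-1.688: |R|=1.09284 >1
So |R|<1 on (-1.6000, 0).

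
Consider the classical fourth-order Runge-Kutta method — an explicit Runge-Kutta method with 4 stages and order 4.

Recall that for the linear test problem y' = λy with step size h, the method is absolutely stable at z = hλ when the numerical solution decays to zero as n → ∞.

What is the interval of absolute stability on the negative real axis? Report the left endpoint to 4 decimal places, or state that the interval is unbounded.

Test eqn y'=λy, z=hλ:
  order 4, 4-stage ⇒ R(z)=1+z+z^2/2+z^3/6+z^4/24
  (e.g. R(-1.7)=0.27417, |R|=0.27417)

Need |R(x)|<1, x<0.
x=-1.7: |R|=0.2742
|R(-2.9)|=1.1872 |R(-2.87)|=1.1354 |R(-2.61)|=0.7663
Bisect:
  x_lo=-3.1318 |R|=1.6611  x_hi=-0.1695 |R|=0.8441
  mid=-1.65065 |R|=0.27142 →hi
  mid=-2.39123 |R|=0.55123 →hi
  mid=-2.76151 |R|=0.96474 →hi
  mid=-2.94666 |R|=1.27182 →lo
  mid=-2.85409 |R|=1.10877 →lo
  mid=-2.80780 |R|=1.03447 →lo
  mid=-2.78466 |R|=0.99904 →hi
  ...
  [-2.78538,-2.78520] ⇒ x*=-2.7853
Stable set (-2.7853, 0).

(-2.7853, 0).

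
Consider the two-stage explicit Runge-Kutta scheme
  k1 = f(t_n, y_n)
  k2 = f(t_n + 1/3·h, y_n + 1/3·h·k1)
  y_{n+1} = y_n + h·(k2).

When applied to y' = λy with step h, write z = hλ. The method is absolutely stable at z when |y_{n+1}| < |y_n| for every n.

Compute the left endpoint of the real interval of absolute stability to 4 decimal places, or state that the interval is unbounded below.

On y'=λy, z=hλ:
  k1=λy_n ⇒ h·k1=z·y_n;  k2=λ(1+1/3z)y_n ⇒ h·k2=z(1+1/3z)y_n
  y_{n+1}/y_n = 1 + z(1+1/3z) = 1 + z + 1/3z²
  Hence R(z) = 1 + z + 1/3z².

Solve |R(x)|<1 on ℝ⁻.
x=-0.3: |R|=0.7300
R=1: x+1/3x²=0 ⇒ x=−3=-3.0000; min R=1−1/(4·1/3)=0.2500>−1
Confirm numerically:
  x=-2.423: |R|=0.53398 <1
  x=-2.282: |R|=0.45384 <1
  x=-2.192: |R|=0.40962 <1
  x=-3.420: |R|=1.47880 >1
  x=-3.228: |R|=1.24533 >1
  x=-3.138: |R|=1.14435 >1
So |R|<1 on (-3.0000, 0).

z* = -3.0000.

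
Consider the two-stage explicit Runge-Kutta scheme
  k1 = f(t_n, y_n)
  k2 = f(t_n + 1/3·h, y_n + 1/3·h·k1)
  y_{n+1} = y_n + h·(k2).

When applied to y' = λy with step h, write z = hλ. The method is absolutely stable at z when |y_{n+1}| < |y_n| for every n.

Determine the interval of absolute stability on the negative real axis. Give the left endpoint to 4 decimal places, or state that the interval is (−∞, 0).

On y'=λy, z=hλ:
  k1=λy_n ⇒ h·k1=z·y_n;  k2=λ(1+1/3z)y_n ⇒ h·k2=z(1+1/3z)y_n
  y_{n+1}/y_n = 1 + z(1+1/3z) = 1 + z + 1/3z²
  so R(z) = 1 + z + 1/3z².

Need |R(x)|<1, x<0.
x=-1.4: |R|=0.2533
R=1: x+1/3x²=0 ⇒ x=−3=-3.0000; min R=1−1/(4·1/3)=0.2500>−1
Confirm numerically:
  x=-2.676: |R|=0.71099 <1
  x=-1.649: |R|=0.25740 <1
  x=-1.511: |R|=0.25004 <1
  x=-3.598: |R|=1.71720 >1
  x=-3.114: |R|=1.11833 >1
  x=-3.051: |R|=1.05187 >1
Interval (-3.0000, 0).

z∈(-3.0000,0).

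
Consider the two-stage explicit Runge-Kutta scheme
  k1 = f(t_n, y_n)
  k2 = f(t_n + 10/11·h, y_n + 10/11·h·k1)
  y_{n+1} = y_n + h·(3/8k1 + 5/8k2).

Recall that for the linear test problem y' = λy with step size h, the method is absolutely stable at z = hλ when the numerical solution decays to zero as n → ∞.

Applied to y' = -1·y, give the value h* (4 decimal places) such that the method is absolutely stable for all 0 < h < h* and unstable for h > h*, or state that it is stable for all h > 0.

Test eqn y'=λy, z=hλ:
  k1=λy_n ⇒ h·k1=z·y_n;  k2=λ(1+10/11z)y_n ⇒ h·k2=z(1+10/11z)y_n
  y_{n+1}/y_n = 1 + 3/8z + 5/8z(1+10/11z) = 1 + z + 25/44z²
  so R(z) = 1 + z + 25/44z².

Solve |R(x)|<1 on ℝ⁻.
x=-1: |R|=0.5682
R=1: x+25/44x²=0 ⇒ x=−44/25=-1.7600; min R=1−1/(4·25/44)=0.5600>−1
Confirm numerically:
  x=-1.626: |R|=0.87620 <1
  x=-1.474: |R|=0.76048 <1
  x=-1.327: |R|=0.67353 <1
  x=-2.127: |R|=1.44353 >1
  x=-1.975: |R|=1.24126 >1
  x=-1.887: |R|=1.13616 >1
Stable set (-1.7600, 0).

(-1.7600,0); λ=-1 ⇒ h* = (44/25)/1 = 1.7600.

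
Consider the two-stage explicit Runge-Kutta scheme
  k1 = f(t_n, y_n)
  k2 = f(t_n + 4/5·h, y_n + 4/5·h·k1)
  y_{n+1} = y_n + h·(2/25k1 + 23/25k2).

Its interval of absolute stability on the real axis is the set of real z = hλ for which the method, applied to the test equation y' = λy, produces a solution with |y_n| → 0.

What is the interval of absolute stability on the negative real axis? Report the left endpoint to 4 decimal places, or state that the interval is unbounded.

(-1.3587, 0).

Set f=λy, z=hλ:
  k1=λy_n ⇒ h·k1=z·y_n;  k2=λ(1+4/5z)y_n ⇒ h·k2=z(1+4/5z)y_n
  y_{n+1}/y_n = 1 + 2/25z + 23/25z(1+4/5z) = 1 + z + 92/125z²
  ⇒ R(z) = 1 + z + 92/125z².

Need |R(x)|<1, x<0.
x=-0.37: |R|=0.7308
R=1: x+92/125x²=0 ⇒ x=−125/92=-1.3587; min R=1−1/(4·92/125)=0.6603>−1
Confirm numerically:
  x=-1.247: |R|=0.89749 <1
  x=-1.149: |R|=0.82267 <1
  x=-1.122: |R|=0.80454 <1
  x=-0.907: |R|=0.69847 <1
  x=-1.752: |R|=1.50715 >1
  x=-1.546: |R|=1.21313 >1
Stable set (-1.3587, 0).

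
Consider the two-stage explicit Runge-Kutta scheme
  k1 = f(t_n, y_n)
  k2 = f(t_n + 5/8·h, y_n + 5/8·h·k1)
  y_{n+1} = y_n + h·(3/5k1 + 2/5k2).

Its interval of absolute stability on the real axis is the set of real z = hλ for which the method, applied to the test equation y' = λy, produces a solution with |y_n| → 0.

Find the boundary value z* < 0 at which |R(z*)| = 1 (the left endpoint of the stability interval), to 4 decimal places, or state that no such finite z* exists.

With y'=λy (z=hλ):
  k1=λy_n ⇒ h·k1=z·y_n;  k2=λ(1+5/8z)y_n ⇒ h·k2=z(1+5/8z)y_n
  y_{n+1}/y_n = 1 + 3/5z + 2/5z(1+5/8z) = 1 + z + 1/4z²
  so R(z) = 1 + z + 1/4z².

Solve |R(x)|<1 on ℝ⁻.
x=-1: |R|=0.2500
R=1: x+1/4x²=0 ⇒ x=−4=-4.0000; min R=1−1/(4·1/4)=0.0000>−1
Confirm numerically:
  x=-2.683: |R|=0.11662 <1
  x=-2.565: |R|=0.07981 <1
  x=-2.004: |R|=0.00000 <1
  x=-1.929: |R|=0.00126 <1
  x=-4.527: |R|=1.59643 >1
  x=-4.380: |R|=1.41610 >1
  x=-4.282: |R|=1.30188 >1
Interval (-4.0000, 0).

left endpoint -4.0000.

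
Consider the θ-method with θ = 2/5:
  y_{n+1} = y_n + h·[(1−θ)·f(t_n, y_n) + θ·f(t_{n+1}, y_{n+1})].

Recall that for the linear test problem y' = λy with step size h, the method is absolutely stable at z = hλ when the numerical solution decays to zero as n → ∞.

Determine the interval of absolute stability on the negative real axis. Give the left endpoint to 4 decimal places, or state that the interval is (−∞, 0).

(-10.0000, 0).

With y'=λy (z=hλ):
  y_{n+1} = y_n + z·[3/5·y_n + 2/5·y_{n+1}] ⇒ (1 − 2/5z)y_{n+1} = (1 + 3/5z)y_n
  ⇒ R(z) = (1 + 3/5z)/(1 − 2/5z).

Find x<0 with |R(x)|<1.
x=-0.6: |R|=0.5161
R=−1: 1+3/5x = −1+2/5x ⇒ -1/5x=2 ⇒ x=2/(-1/5)=-10.0000
Confirm numerically:
  x=-9.865: |R|=0.99454 <1
  x=-6.523: |R|=0.80733 <1
  x=-6.210: |R|=0.78243 <1
  x=-4.454: |R|=0.60124 <1
  x=-10.370: |R|=1.01437 >1
  x=-10.258: |R|=1.01011 >1
Interval (-10.0000, 0).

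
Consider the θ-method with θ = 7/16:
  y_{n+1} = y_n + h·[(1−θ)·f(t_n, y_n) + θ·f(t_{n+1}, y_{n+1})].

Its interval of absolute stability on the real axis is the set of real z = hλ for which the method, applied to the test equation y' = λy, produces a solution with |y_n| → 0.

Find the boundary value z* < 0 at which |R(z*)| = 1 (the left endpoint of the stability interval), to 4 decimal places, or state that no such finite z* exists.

left endpoint -16.0000.

On y'=λy, z=hλ:
  y_{n+1} = y_n + z·[9/16·y_n + 7/16·y_{n+1}] ⇒ (1 − 7/16z)y_{n+1} = (1 + 9/16z)y_n
  R(z) = (1 + 9/16z)/(1 − 7/16z).

Need |R(x)|<1, x<0.
x=-1.26: |R|=0.1878
R=−1: 1+9/16x = −1+7/16x ⇒ -1/8x=2 ⇒ x=2/(-1/8)=-16.0000
Confirm numerically:
  x=-15.628: |R|=0.99407 <1
  x=-12.705: |R|=0.93720 <1
  x=-6.890: |R|=0.71633 <1
  x=-16.451: |R|=1.00688 >1
  x=-16.406: |R|=1.00621 >1
  x=-16.326: |R|=1.00500 >1
Interval (-16.0000, 0).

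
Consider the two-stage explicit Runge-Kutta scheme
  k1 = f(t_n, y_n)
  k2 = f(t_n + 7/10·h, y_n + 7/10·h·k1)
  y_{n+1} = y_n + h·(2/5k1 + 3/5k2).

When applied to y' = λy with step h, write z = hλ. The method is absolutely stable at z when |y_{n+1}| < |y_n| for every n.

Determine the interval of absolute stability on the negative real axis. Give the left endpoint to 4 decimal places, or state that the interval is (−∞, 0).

Set f=λy, z=hλ:
  k1=λy_n ⇒ h·k1=z·y_n;  k2=λ(1+7/10z)y_n ⇒ h·k2=z(1+7/10z)y_n
  y_{n+1}/y_n = 1 + 2/5z + 3/5z(1+7/10z) = 1 + z + 21/50z²
  Hence R(z) = 1 + z + 21/50z².

Need |R(x)|<1, x<0.
x=-1.5: |R|=0.4450
R=1: x+21/50x²=0 ⇒ x=−50/21=-2.3810; min R=1−1/(4·21/50)=0.4048>−1
Confirm numerically:
  x=-2.041: |R|=0.70859 <1
  x=-1.582: |R|=0.46914 <1
  x=-1.494: |R|=0.44346 <1
  x=-2.876: |R|=1.59798 >1
  x=-2.745: |R|=1.41971 >1
  x=-2.714: |R|=1.37963 >1
So |R|<1 on (-2.3810, 0).

(-2.3810, 0).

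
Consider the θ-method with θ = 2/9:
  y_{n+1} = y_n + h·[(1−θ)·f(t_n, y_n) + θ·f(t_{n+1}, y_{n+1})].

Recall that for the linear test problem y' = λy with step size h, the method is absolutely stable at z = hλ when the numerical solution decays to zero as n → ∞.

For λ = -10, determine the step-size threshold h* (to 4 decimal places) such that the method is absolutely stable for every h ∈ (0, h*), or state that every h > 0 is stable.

With y'=λy (z=hλ):
  y_{n+1} = y_n + z·[7/9·y_n + 2/9·y_{n+1}] ⇒ (1 − 2/9z)y_{n+1} = (1 + 7/9z)y_n
  so R(z) = (1 + 7/9z)/(1 − 2/9z).

Boundary: |R(x)|=1, x<0.
x=-0.4: |R|=0.6327
R=−1: 1+7/9x = −1+2/9x ⇒ -5/9x=2 ⇒ x=2/(-5/9)=-3.6000
Confirm numerically:
  x=-3.328: |R|=0.91313 <1
  x=-2.723: |R|=0.69646 <1
  x=-2.653: |R|=0.66902 <1
  x=-4.028: |R|=1.12547 >1
  x=-3.736: |R|=1.04128 >1
So |R|<1 on (-3.6000, 0).

(-3.6000,0); λ=-10 ⇒ h* = (18/5)/10 = 0.3600.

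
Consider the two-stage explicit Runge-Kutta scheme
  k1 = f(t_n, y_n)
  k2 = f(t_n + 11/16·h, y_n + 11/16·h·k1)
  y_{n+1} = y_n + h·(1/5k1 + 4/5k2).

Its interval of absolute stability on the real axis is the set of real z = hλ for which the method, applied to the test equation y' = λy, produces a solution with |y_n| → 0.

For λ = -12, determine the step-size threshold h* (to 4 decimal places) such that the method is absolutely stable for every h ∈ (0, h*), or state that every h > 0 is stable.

(-1.8182,0); λ=-12 ⇒ h* = (20/11)/12 = 0.1515.

Set f=λy, z=hλ:
  k1=λy_n ⇒ h·k1=z·y_n;  k2=λ(1+11/16z)y_n ⇒ h·k2=z(1+11/16z)y_n
  y_{n+1}/y_n = 1 + 1/5z + 4/5z(1+11/16z) = 1 + z + 11/20z²
  R(z) = 1 + z + 11/20z².

Solve |R(x)|<1 on ℝ⁻.
x=-0.54: |R|=0.6204
R=1: x+11/20x²=0 ⇒ x=−20/11=-1.8182; min R=1−1/(4·11/20)=0.5455>−1
Confirm numerically:
  x=-1.433: |R|=0.69642 <1
  x=-1.169: |R|=0.58261 <1
  x=-1.150: |R|=0.57737 <1
  x=-2.084: |R|=1.30468 >1
  x=-2.042: |R|=1.25137 >1
  x=-2.019: |R|=1.22300 >1
Stable set (-1.8182, 0).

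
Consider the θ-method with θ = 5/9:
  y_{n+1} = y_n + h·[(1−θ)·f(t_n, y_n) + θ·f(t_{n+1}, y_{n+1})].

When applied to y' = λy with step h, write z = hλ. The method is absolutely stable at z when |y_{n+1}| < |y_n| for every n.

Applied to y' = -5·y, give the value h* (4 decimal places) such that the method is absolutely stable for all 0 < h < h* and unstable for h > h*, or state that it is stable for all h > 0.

interval (−∞, 0). Any h>0 works for λ=-5.

With y'=λy (z=hλ):
  y_{n+1} = y_n + z·[4/9·y_n + 5/9·y_{n+1}] ⇒ (1 − 5/9z)y_{n+1} = (1 + 4/9z)y_n
  R(z) = (1 + 4/9z)/(1 − 5/9z).

Need |R(x)|<1, x<0.
x=-1.59: |R|=0.1558
x=-2: |R|=0.0526
x=-10: |R|=0.5254
x=-100: |R|=0.7682
θ=5/9≥1/2 ⇒ |1+4/9x|<|1−5/9x| ∀x<0 ⇒ stable on all of ℝ⁻.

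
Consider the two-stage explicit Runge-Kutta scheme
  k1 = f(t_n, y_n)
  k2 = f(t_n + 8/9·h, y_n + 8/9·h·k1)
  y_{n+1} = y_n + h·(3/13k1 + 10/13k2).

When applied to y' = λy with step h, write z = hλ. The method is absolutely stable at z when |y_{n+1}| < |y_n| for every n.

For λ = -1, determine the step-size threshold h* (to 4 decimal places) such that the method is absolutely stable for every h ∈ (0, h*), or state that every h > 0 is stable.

On y'=λy, z=hλ:
  k1=λy_n ⇒ h·k1=z·y_n;  k2=λ(1+8/9z)y_n ⇒ h·k2=z(1+8/9z)y_n
  y_{n+1}/y_n = 1 + 3/13z + 10/13z(1+8/9z) = 1 + z + 80/117z²
  R(z) = 1 + z + 80/117z².

Need |R(x)|<1, x<0.
x=-1.77: |R|=1.3722
R=1: x+80/117x²=0 ⇒ x=−117/80=-1.4625; min R=1−1/(4·80/117)=0.6344>−1
Confirm numerically:
  x=-1.355: |R|=0.90040 <1
  x=-1.242: |R|=0.81274 <1
  x=-1.104: |R|=0.72938 <1
  x=-1.778: |R|=1.38356 >1
  x=-1.756: |R|=1.35240 >1
  x=-1.607: |R|=1.15878 >1
So |R|<1 on (-1.4625, 0).

(-1.4625,0); λ=-1 ⇒ h* = (117/80)/1 = 1.4625.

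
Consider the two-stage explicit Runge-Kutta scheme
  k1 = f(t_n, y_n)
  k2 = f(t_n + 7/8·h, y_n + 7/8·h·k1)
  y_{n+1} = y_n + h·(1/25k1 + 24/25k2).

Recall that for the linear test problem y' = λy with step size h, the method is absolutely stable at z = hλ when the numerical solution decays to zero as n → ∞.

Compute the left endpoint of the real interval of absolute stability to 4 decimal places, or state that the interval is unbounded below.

With y'=λy (z=hλ):
  k1=λy_n ⇒ h·k1=z·y_n;  k2=λ(1+7/8z)y_n ⇒ h·k2=z(1+7/8z)y_n
  y_{n+1}/y_n = 1 + 1/25z + 24/25z(1+7/8z) = 1 + z + 21/25z²
  Hence R(z) = 1 + z + 21/25z².

Solve |R(x)|<1 on ℝ⁻.
x=-0.52: |R|=0.7071
R=1: x+21/25x²=0 ⇒ x=−25/21=-1.1905; min R=1−1/(4·21/25)=0.7024>−1
Confirm numerically:
  x=-1.161: |R|=0.97125 <1
  x=-1.015: |R|=0.85039 <1
  x=-0.879: |R|=0.77002 <1
  x=-0.701: |R|=0.71178 <1
  x=-1.734: |R|=1.79168 >1
  x=-1.691: |R|=1.71096 >1
  x=-1.584: |R|=1.52361 >1
Interval (-1.1905, 0).

z* = -1.1905.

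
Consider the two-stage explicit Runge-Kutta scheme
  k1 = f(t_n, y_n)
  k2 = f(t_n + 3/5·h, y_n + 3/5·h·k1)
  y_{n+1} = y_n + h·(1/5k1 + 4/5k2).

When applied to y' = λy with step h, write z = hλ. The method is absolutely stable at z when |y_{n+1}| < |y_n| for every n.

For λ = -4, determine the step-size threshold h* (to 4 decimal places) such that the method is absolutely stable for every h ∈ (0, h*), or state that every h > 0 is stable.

Test eqn y'=λy, z=hλ:
  k1=λy_n ⇒ h·k1=z·y_n;  k2=λ(1+3/5z)y_n ⇒ h·k2=z(1+3/5z)y_n
  y_{n+1}/y_n = 1 + 1/5z + 4/5z(1+3/5z) = 1 + z + 12/25z²
  Hence R(z) = 1 + z + 12/25z².

Boundary: |R(x)|=1, x<0.
x=-1.26: |R|=0.5020
R=1: x+12/25x²=0 ⇒ x=−25/12=-2.0833; min R=1−1/(4·12/25)=0.4792>−1
Confirm numerically:
  x=-1.388: |R|=0.53674 <1
  x=-1.220: |R|=0.49443 <1
  x=-1.089: |R|=0.48024 <1
  x=-0.926: |R|=0.48559 <1
  x=-2.470: |R|=1.45843 >1
  x=-2.433: |R|=1.40835 >1
  x=-2.184: |R|=1.10553 >1
So |R|<1 on (-2.0833, 0).

(-2.0833,0); λ=-4 ⇒ h* = (25/12)/4 = 0.5208.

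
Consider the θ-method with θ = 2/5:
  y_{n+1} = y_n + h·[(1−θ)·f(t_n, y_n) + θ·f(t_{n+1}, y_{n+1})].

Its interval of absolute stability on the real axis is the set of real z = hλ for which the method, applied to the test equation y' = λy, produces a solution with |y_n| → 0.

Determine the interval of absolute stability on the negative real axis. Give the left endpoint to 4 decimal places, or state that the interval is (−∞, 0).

On y'=λy, z=hλ:
  y_{n+1} = y_n + z·[3/5·y_n + 2/5·y_{n+1}] ⇒ (1 − 2/5z)y_{n+1} = (1 + 3/5z)y_n
  so R(z) = (1 + 3/5z)/(1 − 2/5z).

Find x<0 with |R(x)|<1.
x=-1.63: |R|=0.0133
R=−1: 1+3/5x = −1+2/5x ⇒ -1/5x=2 ⇒ x=2/(-1/5)=-10.0000
Confirm numerically:
  x=-8.118: |R|=0.91138 <1
  x=-7.636: |R|=0.88339 <1
  x=-5.161: |R|=0.68418 <1
  x=-10.157: |R|=1.00620 >1
  x=-10.156: |R|=1.00616 >1
So |R|<1 on (-10.0000, 0).

(-10.0000, 0).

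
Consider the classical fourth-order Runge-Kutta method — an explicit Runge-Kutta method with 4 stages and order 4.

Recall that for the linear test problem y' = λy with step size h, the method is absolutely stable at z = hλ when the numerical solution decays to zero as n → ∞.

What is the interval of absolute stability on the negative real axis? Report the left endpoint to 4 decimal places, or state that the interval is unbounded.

(-2.7853, 0).

With y'=λy (z=hλ):
  order 4, 4-stage ⇒ R(z)=1+z+z^2/2+z^3/6+z^4/24
  (e.g. R(-1.01)=0.37169, |R|=0.37169)

Need |R(x)|<1, x<0.
x=-1.01: |R|=0.3717
|R(-2.21)|=0.4270 |R(-1.88)|=0.3003 |R(-0.67)|=0.5127
Bisect:
  x_lo=-3.3623 |R|=2.2801  x_hi=-0.3167 |R|=0.7286
  mid=-1.83946 |R|=0.29205 →hi
  mid=-2.60086 |R|=0.75573 →hi
  mid=-2.98156 |R|=1.33855 →lo
  mid=-2.79121 |R|=1.00896 →lo
  mid=-2.69604 |R|=0.87356 →hi
  mid=-2.74363 |R|=0.93898 →hi
  mid=-2.76742 |R|=0.97339 →hi
  mid=-2.77932 |R|=0.99103 →hi
  mid=-2.78527 |R|=0.99996 →hi
  mid=-2.78824 |R|=1.00445 →lo
  ...
  [-2.78545,-2.78527] ⇒ x*=-2.7853
So |R|<1 on (-2.7853, 0).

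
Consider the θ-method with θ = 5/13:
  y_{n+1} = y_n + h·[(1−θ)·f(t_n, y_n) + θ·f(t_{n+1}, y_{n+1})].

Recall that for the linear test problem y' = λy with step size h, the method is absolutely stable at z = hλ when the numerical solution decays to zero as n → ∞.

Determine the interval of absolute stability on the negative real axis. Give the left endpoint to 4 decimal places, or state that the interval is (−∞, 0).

With y'=λy (z=hλ):
  y_{n+1} = y_n + z·[8/13·y_n + 5/13·y_{n+1}] ⇒ (1 − 5/13z)y_{n+1} = (1 + 8/13z)y_n
  so R(z) = (1 + 8/13z)/(1 − 5/13z).

Boundary: |R(x)|=1, x<0.
x=-0.93: |R|=0.3150
R=−1: 1+8/13x = −1+5/13x ⇒ -3/13x=2 ⇒ x=2/(-3/13)=-8.6667
Confirm numerically:
  x=-7.915: |R|=0.95711 <1
  x=-7.817: |R|=0.95106 <1
  x=-5.303: |R|=0.74463 <1
  x=-4.607: |R|=0.66202 <1
  x=-8.943: |R|=1.01436 >1
  x=-8.690: |R|=1.00124 >1
Stable set (-8.6667, 0).

z∈(-8.6667,0).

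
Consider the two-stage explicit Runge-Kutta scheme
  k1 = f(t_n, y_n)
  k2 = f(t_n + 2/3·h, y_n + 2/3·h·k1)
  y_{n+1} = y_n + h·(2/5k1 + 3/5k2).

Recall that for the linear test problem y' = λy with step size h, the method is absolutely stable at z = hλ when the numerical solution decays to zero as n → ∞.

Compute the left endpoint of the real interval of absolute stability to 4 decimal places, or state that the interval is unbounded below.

z* = -2.5000.

Test eqn y'=λy, z=hλ:
  k1=λy_n ⇒ h·k1=z·y_n;  k2=λ(1+2/3z)y_n ⇒ h·k2=z(1+2/3z)y_n
  y_{n+1}/y_n = 1 + 2/5z + 3/5z(1+2/3z) = 1 + z + 2/5z²
  Hence R(z) = 1 + z + 2/5z².

Find x<0 with |R(x)|<1.
x=-1.65: |R|=0.4390
R=1: x+2/5x²=0 ⇒ x=−5/2=-2.5000; min R=1−1/(4·2/5)=0.3750>−1
Confirm numerically:
  x=-2.102: |R|=0.66536 <1
  x=-1.820: |R|=0.50496 <1
  x=-1.595: |R|=0.42261 <1
  x=-1.426: |R|=0.38739 <1
  x=-2.753: |R|=1.27860 >1
  x=-2.619: |R|=1.12466 >1
Stable set (-2.5000, 0).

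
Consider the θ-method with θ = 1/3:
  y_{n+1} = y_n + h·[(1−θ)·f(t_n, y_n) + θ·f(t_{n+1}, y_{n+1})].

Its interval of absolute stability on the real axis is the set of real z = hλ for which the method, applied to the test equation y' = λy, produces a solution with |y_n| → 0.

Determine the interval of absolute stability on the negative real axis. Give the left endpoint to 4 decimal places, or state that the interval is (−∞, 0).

(-6.0000, 0).

On y'=λy, z=hλ:
  y_{n+1} = y_n + z·[2/3·y_n + 1/3·y_{n+1}] ⇒ (1 − 1/3z)y_{n+1} = (1 + 2/3z)y_n
  ⇒ R(z) = (1 + 2/3z)/(1 − 1/3z).

Boundary: |R(x)|=1, x<0.
x=-1.37: |R|=0.0595
R=−1: 1+2/3x = −1+1/3x ⇒ -1/3x=2 ⇒ x=2/(-1/3)=-6.0000
Confirm numerically:
  x=-4.702: |R|=0.83147 <1
  x=-4.694: |R|=0.83026 <1
  x=-3.965: |R|=0.70782 <1
  x=-3.732: |R|=0.66310 <1
  x=-6.571: |R|=1.05966 >1
  x=-6.442: |R|=1.04681 >1
  x=-6.406: |R|=1.04316 >1
Interval (-6.0000, 0).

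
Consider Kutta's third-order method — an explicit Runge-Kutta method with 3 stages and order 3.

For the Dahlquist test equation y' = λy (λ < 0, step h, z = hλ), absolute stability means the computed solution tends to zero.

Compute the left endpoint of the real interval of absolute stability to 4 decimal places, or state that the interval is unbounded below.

left endpoint -2.5127.

On y'=λy, z=hλ:
  order 3, 3-stage ⇒ R(z)=1+z+z^2/2+z^3/6
  (e.g. R(-0.6)=0.54400, |R|=0.54400)

Boundary: |R(x)|=1, x<0.
x=-0.6: |R|=0.5440
|R(-2.53)|=1.0286 |R(-0.96)|=0.3533 |R(-0.95)|=0.3584
Bisect:
  x_lo=-3.0400 |R|=2.1016  x_hi=-0.2648 |R|=0.7672
  mid=-1.65240 |R|=0.03915 →hi
  mid=-2.34620 |R|=0.74638 →hi
  mid=-2.69310 |R|=1.32212 →lo
  mid=-2.51965 |R|=1.01139 →lo
  mid=-2.43293 |R|=0.87350 →hi
  mid=-2.47629 |R|=0.94106 →hi
  mid=-2.49797 |R|=0.97587 →hi
  ...
  [-2.51288,-2.51271] ⇒ x*=-2.5127
Interval (-2.5127, 0).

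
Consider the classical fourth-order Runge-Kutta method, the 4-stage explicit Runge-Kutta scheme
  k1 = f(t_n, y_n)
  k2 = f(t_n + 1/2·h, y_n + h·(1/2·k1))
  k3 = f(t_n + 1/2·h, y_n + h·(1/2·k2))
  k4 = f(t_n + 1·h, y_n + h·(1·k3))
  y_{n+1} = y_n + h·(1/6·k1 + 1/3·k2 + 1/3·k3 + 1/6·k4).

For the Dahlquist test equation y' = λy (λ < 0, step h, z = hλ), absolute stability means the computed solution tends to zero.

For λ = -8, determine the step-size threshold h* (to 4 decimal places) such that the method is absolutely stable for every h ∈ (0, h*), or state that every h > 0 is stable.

(-2.7853,0); λ=-8 ⇒ h* = 0.3482.

On y'=λy, z=hλ:
  order 4, 4-stage ⇒ R(z)=1+z+z^2/2+z^3/6+z^4/24
  (e.g. R(-1.01)=0.37169, |R|=0.37169)

Find x<0 with |R(x)|<1.
x=-1.01: |R|=0.3717
|R(-1.27)|=0.3034 |R(-1.04)|=0.3621 |R(-0.95)|=0.3923
Bisect:
  x_lo=-3.6041 |R|=3.1184  x_hi=-0.0952 |R|=0.9092
  mid=-1.84964 |R|=0.29397 →hi
  mid=-2.72688 |R|=0.91544 →hi
  mid=-3.16549 |R|=1.74177 →lo
  mid=-2.94619 |R|=1.27094 →lo
  mid=-2.83653 |R|=1.08004 →lo
  mid=-2.78170 |R|=0.99460 →hi
  mid=-2.80912 |R|=1.03652 →lo
  mid=-2.79541 |R|=1.01536 →lo
  mid=-2.78856 |R|=1.00493 →lo
  mid=-2.78513 |R|=0.99976 →hi
  ...
  [-2.78535,-2.78513] ⇒ x*=-2.7853
Stable set (-2.7853, 0).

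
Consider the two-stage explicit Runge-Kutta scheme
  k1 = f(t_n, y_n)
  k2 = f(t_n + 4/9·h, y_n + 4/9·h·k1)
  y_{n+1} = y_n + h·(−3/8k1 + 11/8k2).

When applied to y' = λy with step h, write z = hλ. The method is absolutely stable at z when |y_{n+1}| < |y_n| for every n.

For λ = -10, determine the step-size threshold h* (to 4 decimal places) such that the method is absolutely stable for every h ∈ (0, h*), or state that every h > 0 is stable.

(-1.6364,0); λ=-10 ⇒ h* = (18/11)/10 = 0.1636.

With y'=λy (z=hλ):
  k1=λy_n ⇒ h·k1=z·y_n;  k2=λ(1+4/9z)y_n ⇒ h·k2=z(1+4/9z)y_n
  y_{n+1}/y_n = 1 − 3/8z + 11/8z(1+4/9z) = 1 + z + 11/18z²
  Hence R(z) = 1 + z + 11/18z².

Find x<0 with |R(x)|<1.
x=-1.09: |R|=0.6361
R=1: x+11/18x²=0 ⇒ x=−18/11=-1.6364; min R=1−1/(4·11/18)=0.5909>−1
Confirm numerically:
  x=-1.583: |R|=0.94838 <1
  x=-1.391: |R|=0.79143 <1
  x=-1.270: |R|=0.71566 <1
  x=-0.702: |R|=0.59916 <1
  x=-1.925: |R|=1.33955 >1
  x=-1.909: |R|=1.31806 >1
  x=-1.770: |R|=1.14455 >1
Stable set (-1.6364, 0).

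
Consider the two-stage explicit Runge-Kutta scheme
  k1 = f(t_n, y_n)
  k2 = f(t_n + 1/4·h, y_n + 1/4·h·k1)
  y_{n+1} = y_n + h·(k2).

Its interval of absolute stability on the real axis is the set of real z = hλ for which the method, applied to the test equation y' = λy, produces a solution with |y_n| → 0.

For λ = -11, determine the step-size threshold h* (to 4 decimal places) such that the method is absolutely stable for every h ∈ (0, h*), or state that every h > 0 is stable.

(-4.0000,0); λ=-11 ⇒ h* = (4)/11 = 0.3636.

With y'=λy (z=hλ):
  k1=λy_n ⇒ h·k1=z·y_n;  k2=λ(1+1/4z)y_n ⇒ h·k2=z(1+1/4z)y_n
  y_{n+1}/y_n = 1 + z(1+1/4z) = 1 + z + 1/4z²
  R(z) = 1 + z + 1/4z².

Find x<0 with |R(x)|<1.
x=-0.43: |R|=0.6162
R=1: x+1/4x²=0 ⇒ x=−4=-4.0000; min R=1−1/(4·1/4)=0.0000>−1
Confirm numerically:
  x=-3.828: |R|=0.83540 <1
  x=-3.301: |R|=0.42315 <1
  x=-1.961: |R|=0.00038 <1
  x=-4.577: |R|=1.66023 >1
  x=-4.555: |R|=1.63201 >1
  x=-4.407: |R|=1.44841 >1
Stable set (-4.0000, 0).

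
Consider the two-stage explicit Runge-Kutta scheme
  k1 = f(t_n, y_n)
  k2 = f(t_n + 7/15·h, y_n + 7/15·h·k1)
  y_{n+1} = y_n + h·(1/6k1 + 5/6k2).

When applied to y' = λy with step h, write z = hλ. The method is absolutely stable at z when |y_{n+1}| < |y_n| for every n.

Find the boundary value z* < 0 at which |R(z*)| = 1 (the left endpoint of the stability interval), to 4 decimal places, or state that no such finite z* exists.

Test eqn y'=λy, z=hλ:
  k1=λy_n ⇒ h·k1=z·y_n;  k2=λ(1+7/15z)y_n ⇒ h·k2=z(1+7/15z)y_n
  y_{n+1}/y_n = 1 + 1/6z + 5/6z(1+7/15z) = 1 + z + 7/18z²
  R(z) = 1 + z + 7/18z².

Boundary: |R(x)|=1, x<0.
x=-0.65: |R|=0.5143
R=1: x+7/18x²=0 ⇒ x=−18/7=-2.5714; min R=1−1/(4·7/18)=0.3571>−1
Confirm numerically:
  x=-2.468: |R|=0.90073 <1
  x=-2.257: |R|=0.72402 <1
  x=-2.219: |R|=0.69587 <1
  x=-1.278: |R|=0.35717 <1
  x=-3.056: |R|=1.57589 >1
  x=-3.052: |R|=1.57038 >1
  x=-2.621: |R|=1.05053 >1
Stable set (-2.5714, 0).

left endpoint -2.5714.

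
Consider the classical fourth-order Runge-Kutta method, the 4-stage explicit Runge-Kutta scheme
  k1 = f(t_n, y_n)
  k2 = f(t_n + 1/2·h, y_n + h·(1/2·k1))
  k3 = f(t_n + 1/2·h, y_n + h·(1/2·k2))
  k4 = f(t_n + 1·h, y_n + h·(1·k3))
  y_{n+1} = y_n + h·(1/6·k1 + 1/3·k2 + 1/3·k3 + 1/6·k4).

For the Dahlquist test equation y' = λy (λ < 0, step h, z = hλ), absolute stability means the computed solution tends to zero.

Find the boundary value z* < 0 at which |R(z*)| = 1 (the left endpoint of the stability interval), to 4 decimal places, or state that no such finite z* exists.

Test eqn y'=λy, z=hλ:
  order 4, 4-stage ⇒ R(z)=1+z+z^2/2+z^3/6+z^4/24
  (e.g. R(-0.68)=0.50770, |R|=0.50770)

Find x<0 with |R(x)|<1.
x=-0.68: |R|=0.5077
|R(-2.1)|=0.3718 |R(-1.99)|=0.3300 |R(-1.35)|=0.2896
Bisect:
  x_lo=-3.6067 |R|=3.1286  x_hi=-0.1000 |R|=0.9048
  mid=-1.85336 |R|=0.29470 →hi
  mid=-2.73003 |R|=0.91983 →hi
  mid=-3.16837 |R|=1.74880 →lo
  mid=-2.94920 |R|=1.27658 →lo
  mid=-2.83962 |R|=1.08504 →lo
  mid=-2.78482 |R|=0.99929 →hi
  mid=-2.81222 |R|=1.04136 →lo
  ...
  [-2.78547,-2.78525] ⇒ x*=-2.7853
So |R|<1 on (-2.7853, 0).

z* = -2.7853.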